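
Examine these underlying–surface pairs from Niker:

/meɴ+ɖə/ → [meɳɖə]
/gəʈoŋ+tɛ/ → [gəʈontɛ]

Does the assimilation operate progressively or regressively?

regressive

The segment that alternates is /ɴ/, which surfaces as [ɳ] when adjacent to /ɖ/.
/ɴ/ is uvular while /ɖ/ is retroflex; the output [ɳ] is retroflex, matching the trigger — so the feature that spreads is place.
Checking the remaining alternation: /ŋ/ → [n] before /t/ (velar → alveolar, matching alveolar) — only place changes, and always toward the following segment.
The trigger is the following segment, so the direction is regressive (anticipatory).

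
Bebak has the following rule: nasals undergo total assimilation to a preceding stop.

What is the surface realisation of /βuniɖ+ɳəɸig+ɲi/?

[βuniɖɖəɸiggi]

/ɳ/ is the segment targeted by the rule; it sits immediately after /ɖ/, so it assimilates completely and surfaces as [ɖ].
At the second juncture, /ɲ/ likewise becomes [g] adjacent to /g/.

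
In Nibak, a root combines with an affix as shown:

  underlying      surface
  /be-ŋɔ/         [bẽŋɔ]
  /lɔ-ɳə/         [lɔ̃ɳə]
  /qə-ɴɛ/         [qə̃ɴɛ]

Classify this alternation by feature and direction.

regressive nasality assimilation (vowel nasalisation)

The vowel /e/ surfaces as nasalised [ẽ] next to the following nasal /ŋ/ — it has acquired the [+nasal] feature of its neighbour.
The other forms show the same pattern: /ɔ/ → [ɔ̃] before /ɳ/; /ə/ → [ə̃] before /ɴ/ — each time a vowel is nasalised next to a following nasal.
Because the conditioning nasal is to the right of the vowel that changes, the process is regressive (anticipatory).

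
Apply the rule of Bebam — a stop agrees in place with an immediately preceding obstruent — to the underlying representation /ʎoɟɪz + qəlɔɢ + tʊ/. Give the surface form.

[ʎoɟɪztəlɔɢqʊ]

/q/ is a voiceless uvular stop. The preceding trigger /z/ is alveolar, so /q/ must become alveolar as well.
A voiceless alveolar stop is [t], so the surface segment is [t].
At the second juncture, /t/ likewise becomes [q] adjacent to /ɢ/.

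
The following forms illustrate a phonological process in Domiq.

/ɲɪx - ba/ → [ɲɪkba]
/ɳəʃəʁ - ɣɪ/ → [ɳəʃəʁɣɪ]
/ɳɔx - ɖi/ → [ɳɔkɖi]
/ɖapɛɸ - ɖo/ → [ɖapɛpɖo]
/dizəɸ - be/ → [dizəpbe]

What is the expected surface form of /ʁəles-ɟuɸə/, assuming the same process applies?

The data show regressive manner assimilation: /x/ → [k] before /b/; /x/ → [k] before /ɖ/; /ɸ/ → [p] before /ɖ/; /ɸ/ → [p] before /b/. In each pair only manner changes, matching the following consonant, while place and voice stay constant.
Nothing changes in [ɳəʃəʁɣɪ]: there the adjacent consonants already agree in manner (/ʁ/ and /ɣ/ are both fricatives), so this form is consistent with the same rule.
/s/ is a voiceless alveolar fricative. The following trigger /ɟ/ is a stop, so /s/ must become a stop as well.
Changing only its manner to stop gives [t] — the voiceless alveolar stop.

[ʁəletɟuɸə]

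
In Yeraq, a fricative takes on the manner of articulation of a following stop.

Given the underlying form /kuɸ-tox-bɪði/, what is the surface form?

The rule targets /ɸ/ (voiceless bilabial fricative), which sits before the trigger /t/ (stop).
Changing only its manner to stop gives [p] — the voiceless bilabial stop.
The same rule applies at the second boundary: /x/ → [k] next to /b/.

[kuptokbɪði]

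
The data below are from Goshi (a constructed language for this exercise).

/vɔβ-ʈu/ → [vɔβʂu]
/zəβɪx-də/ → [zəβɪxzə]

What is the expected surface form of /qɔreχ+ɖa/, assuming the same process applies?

The data show progressive manner assimilation: /ʈ/ → [ʂ] after /β/; /d/ → [z] after /x/. In each pair only manner changes, matching the preceding consonant, while place and voice stay constant.
The rule targets /ɖ/ (voiced retroflex stop), which sits after the trigger /χ/ (fricative).
The voiced retroflex fricative is [ʐ], so /ɖ/ → [ʐ].

[qɔreχʐa]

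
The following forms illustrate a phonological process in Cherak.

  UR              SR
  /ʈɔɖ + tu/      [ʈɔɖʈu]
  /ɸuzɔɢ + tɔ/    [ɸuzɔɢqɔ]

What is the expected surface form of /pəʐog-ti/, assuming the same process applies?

The data show progressive place assimilation: /t/ → [ʈ] after /ɖ/; /t/ → [q] after /ɢ/. In each pair only place changes, matching the preceding consonant, while manner and voice stay constant.
/t/ is a voiceless alveolar stop. The preceding trigger /g/ is velar, so /t/ must become velar as well.
The voiceless velar stop is [k], so /t/ → [k].

[pəʐogki]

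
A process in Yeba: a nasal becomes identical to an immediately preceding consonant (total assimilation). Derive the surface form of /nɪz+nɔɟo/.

/n/ is the segment targeted by the rule; it sits immediately after /z/, so it assimilates completely and surfaces as [z].

[nɪzzɔɟo]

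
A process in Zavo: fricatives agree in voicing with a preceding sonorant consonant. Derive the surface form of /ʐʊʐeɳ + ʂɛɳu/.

[ʐʊʐeɳʐɛɳu]

The rule targets /ʂ/ (voiceless retroflex fricative), which sits after the trigger /ɳ/ (voiced).
A voiced retroflex fricative is [ʐ], so the surface segment is [ʐ].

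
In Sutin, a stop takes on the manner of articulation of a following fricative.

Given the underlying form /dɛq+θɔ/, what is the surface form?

[dɛχθɔ]

The rule targets /q/ (voiceless uvular stop), which sits before the trigger /θ/ (fricative).
The voiceless uvular fricative is [χ], so /q/ → [χ].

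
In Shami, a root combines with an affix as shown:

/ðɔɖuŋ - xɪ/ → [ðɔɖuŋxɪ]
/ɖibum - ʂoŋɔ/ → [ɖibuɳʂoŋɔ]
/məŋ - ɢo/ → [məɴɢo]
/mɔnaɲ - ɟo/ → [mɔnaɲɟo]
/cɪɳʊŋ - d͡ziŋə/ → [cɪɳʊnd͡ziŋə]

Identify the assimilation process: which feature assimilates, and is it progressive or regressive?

regressive place assimilation

Comparing underlying and surface forms, /m/ → [ɳ] is the alternation; the neighbouring /ʂ/ is constant.
The change bilabial → retroflex matches the place of the following /ʂ/, identifying this as place assimilation.
Manner and voice are unchanged, so the assimilation is partial, not total.
The other alternating forms pattern the same way: /ŋ/ → [ɴ] before /ɢ/ (velar → uvular, matching uvular); /ŋ/ → [n] before /d͡z/ (velar → alveolar, matching alveolar) — only place changes, and always toward the following segment.
No alternation appears in [ðɔɖuŋxɪ], [mɔnaɲɟo]: there the adjacent consonants already agree in place (/ŋ/ and /x/ are both velar; /ɲ/ and /ɟ/ are both palatal), so these forms are consistent with the same rule.
The trigger is the following segment, so the direction is regressive (anticipatory).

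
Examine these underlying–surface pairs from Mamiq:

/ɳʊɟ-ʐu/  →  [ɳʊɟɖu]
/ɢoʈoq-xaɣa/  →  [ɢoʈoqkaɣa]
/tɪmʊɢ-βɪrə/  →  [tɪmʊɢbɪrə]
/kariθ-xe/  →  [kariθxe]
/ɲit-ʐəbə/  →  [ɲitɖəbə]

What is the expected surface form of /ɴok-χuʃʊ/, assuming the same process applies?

The data show progressive manner assimilation: /ʐ/ → [ɖ] after /ɟ/; /x/ → [k] after /q/; /β/ → [b] after /ɢ/; /ʐ/ → [ɖ] after /t/. In each pair only manner changes, matching the preceding consonant, while place and voice stay constant.
Nothing changes in [kariθxe]: there the adjacent consonants already agree in manner (/x/ and /θ/ are both fricatives), so this form is consistent with the same rule.
/χ/ is a voiceless uvular fricative. The preceding trigger /k/ is a stop, so /χ/ must become a stop as well.
The voiceless uvular stop is [q], so /χ/ → [q].

[ɴokquʃʊ]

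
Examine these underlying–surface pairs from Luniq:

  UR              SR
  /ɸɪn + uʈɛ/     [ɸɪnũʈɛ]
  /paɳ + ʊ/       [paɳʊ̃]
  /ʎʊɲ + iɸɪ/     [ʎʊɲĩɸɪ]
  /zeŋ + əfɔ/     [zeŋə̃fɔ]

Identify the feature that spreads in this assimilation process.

nasality

The vowel /u/ surfaces as nasalised [ũ] next to the preceding nasal /n/ — it has acquired the [+nasal] feature of its neighbour.
Likewise in the remaining data: /ʊ/ → [ʊ̃] after /ɳ/; /i/ → [ĩ] after /ɲ/; /ə/ → [ə̃] after /ŋ/ — each time a vowel is nasalised next to a preceding nasal.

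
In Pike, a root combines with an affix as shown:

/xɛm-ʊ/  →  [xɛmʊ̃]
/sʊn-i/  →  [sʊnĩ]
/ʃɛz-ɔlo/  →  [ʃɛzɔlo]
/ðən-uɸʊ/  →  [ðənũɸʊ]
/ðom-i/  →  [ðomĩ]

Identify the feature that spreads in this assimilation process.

nasality

The vowel /ʊ/ surfaces as nasalised [ʊ̃] next to the preceding nasal /m/ — it has acquired the [+nasal] feature of its neighbour.
The other forms show the same pattern: /i/ → [ĩ] after /n/; /u/ → [ũ] after /n/; /i/ → [ĩ] after /m/ — each time a vowel is nasalised next to a preceding nasal.
No change occurs in [ʃɛzɔlo] because the vowel at the boundary is adjacent to an oral consonant, not a nasal (/ɔ/ next to /z/).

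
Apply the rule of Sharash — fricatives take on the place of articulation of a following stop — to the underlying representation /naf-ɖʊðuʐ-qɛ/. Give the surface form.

[naʂɖʊðuʁqɛ]

/f/ is a voiceless labiodental fricative. The following trigger /ɖ/ is retroflex, so /f/ must become retroflex as well.
A voiceless retroflex fricative is [ʂ], so the surface segment is [ʂ].
At the second juncture, /ʐ/ likewise becomes [ʁ] adjacent to /q/.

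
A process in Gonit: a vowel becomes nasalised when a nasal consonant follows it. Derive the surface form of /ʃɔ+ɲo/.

The vowel /ɔ/ is adjacent to the following nasal /ɲ/, so it acquires [+nasal] and surfaces as [ɔ̃].

[ʃɔ̃ɲo]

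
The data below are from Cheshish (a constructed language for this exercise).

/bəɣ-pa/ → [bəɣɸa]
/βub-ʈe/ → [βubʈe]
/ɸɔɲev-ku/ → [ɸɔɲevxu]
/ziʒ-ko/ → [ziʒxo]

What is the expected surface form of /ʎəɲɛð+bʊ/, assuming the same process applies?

[ʎəɲɛðβʊ]

The data show progressive manner assimilation: /p/ → [ɸ] after /ɣ/; /k/ → [x] after /v/; /k/ → [x] after /ʒ/. In each pair only manner changes, matching the preceding consonant, while place and voice stay constant.
No alternation appears in [βubʈe]: there the adjacent consonants already agree in manner (/ʈ/ and /b/ are both stops), so this form is consistent with the same rule.
/b/ is a voiced bilabial stop. The preceding trigger /ð/ is a fricative, so /b/ must become a fricative as well.
The voiced bilabial fricative is [β], so /b/ → [β].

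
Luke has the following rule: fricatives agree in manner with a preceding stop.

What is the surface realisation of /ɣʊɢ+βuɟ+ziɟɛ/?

[ɣʊɢbuɟdiɟɛ]

The rule targets /β/ (voiced bilabial fricative), which sits after the trigger /ɢ/ (stop).
The voiced bilabial stop is [b], so /β/ → [b].
At the second juncture, /z/ likewise becomes [d] adjacent to /ɟ/.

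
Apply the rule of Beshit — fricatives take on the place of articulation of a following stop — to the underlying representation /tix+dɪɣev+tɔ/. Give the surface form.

[tisdɪɣeztɔ]

/x/ is a voiceless velar fricative. The following trigger /d/ is alveolar, so /x/ must become alveolar as well.
The voiceless alveolar fricative is [s], so /x/ → [s].
The same rule applies at the second boundary: /v/ → [z] next to /t/.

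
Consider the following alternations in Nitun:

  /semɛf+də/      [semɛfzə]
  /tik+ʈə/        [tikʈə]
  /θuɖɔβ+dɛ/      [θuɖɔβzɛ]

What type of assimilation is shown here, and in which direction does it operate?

Underlying /d/ is realised as [z] next to /f/; /f/ itself does not change.
/d/ is a stop while /f/ is a fricative; the output [z] is a fricative, matching the trigger — so the feature that spreads is manner.
Place and voice are unchanged, so the assimilation is partial, not total.
Checking the remaining alternation: /d/ → [z] after /β/ (stop → fricative, matching a fricative) — only manner changes, and always toward the preceding segment.
No alternation appears in [tikʈə]: there the adjacent consonants already agree in manner (/ʈ/ and /k/ are both stops), so this form is consistent with the same rule.
The trigger is the preceding segment, so the direction is progressive (perseverative).

progressive manner assimilation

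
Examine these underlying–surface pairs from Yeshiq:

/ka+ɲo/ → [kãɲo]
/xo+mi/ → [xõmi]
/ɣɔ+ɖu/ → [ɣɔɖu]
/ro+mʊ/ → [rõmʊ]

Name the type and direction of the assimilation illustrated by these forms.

The vowel /a/ surfaces as nasalised [ã] next to the following nasal /ɲ/ — it has acquired the [+nasal] feature of its neighbour.
Likewise in the remaining data: /o/ → [õ] before /m/ — each time a vowel is nasalised next to a following nasal.
No change occurs in [ɣɔɖu] because the vowel at the boundary is adjacent to an oral consonant, not a nasal (/ɔ/ next to /ɖ/).
Because the conditioning nasal is to the right of the vowel that changes, the process is regressive (anticipatory).

regressive nasality assimilation (vowel nasalisation)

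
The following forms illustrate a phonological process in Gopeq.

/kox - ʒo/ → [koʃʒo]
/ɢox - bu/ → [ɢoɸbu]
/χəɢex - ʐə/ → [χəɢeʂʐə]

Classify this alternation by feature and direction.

Comparing underlying and surface forms, /x/ → [ʃ] is the alternation; the neighbouring /ʒ/ is constant.
The change velar → postalveolar matches the place of the following /ʒ/, identifying this as place assimilation.
Manner and voice are unchanged, so the assimilation is partial, not total.
Checking the remaining alternations: /x/ → [ɸ] before /b/ (velar → bilabial, matching bilabial); /x/ → [ʂ] before /ʐ/ (velar → retroflex, matching retroflex) — only place changes, and always toward the following segment.
The trigger is the following segment, so the direction is regressive (anticipatory).

regressive place assimilation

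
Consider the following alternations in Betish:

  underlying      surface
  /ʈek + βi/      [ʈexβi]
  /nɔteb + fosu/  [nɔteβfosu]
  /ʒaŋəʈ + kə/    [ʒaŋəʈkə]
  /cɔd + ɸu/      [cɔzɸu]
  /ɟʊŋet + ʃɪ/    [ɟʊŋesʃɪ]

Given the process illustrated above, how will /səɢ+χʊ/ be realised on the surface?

The data show regressive manner assimilation: /k/ → [x] before /β/; /b/ → [β] before /f/; /d/ → [z] before /ɸ/; /t/ → [s] before /ʃ/. In each pair only manner changes, matching the following consonant, while place and voice stay constant.
Nothing changes in [ʒaŋəʈkə]: there the adjacent consonants already agree in manner (/ʈ/ and /k/ are both stops), so this form is consistent with the same rule.
The rule targets /ɢ/ (voiced uvular stop), which sits before the trigger /χ/ (fricative).
A voiced uvular fricative is [ʁ], so the surface segment is [ʁ].

[səʁχʊ]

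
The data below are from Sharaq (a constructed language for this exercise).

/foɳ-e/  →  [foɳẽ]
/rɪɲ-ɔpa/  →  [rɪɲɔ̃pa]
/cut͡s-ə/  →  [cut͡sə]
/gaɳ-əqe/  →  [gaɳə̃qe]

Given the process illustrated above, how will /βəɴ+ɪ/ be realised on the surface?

The data show progressive nasality assimilation (vowel nasalisation): /e/ → [ẽ] after /ɳ/; /ɔ/ → [ɔ̃] after /ɲ/; /ə/ → [ə̃] after /ɳ/ — a vowel is nasalised by an immediately preceding nasal consonant.
No change occurs in [cut͡sə] because the vowel at the boundary is adjacent to an oral consonant, not a nasal (/ə/ next to /t͡s/).
The vowel /ɪ/ is adjacent to the preceding nasal /ɴ/, so it acquires [+nasal] and surfaces as [ɪ̃].

[βəɴɪ̃]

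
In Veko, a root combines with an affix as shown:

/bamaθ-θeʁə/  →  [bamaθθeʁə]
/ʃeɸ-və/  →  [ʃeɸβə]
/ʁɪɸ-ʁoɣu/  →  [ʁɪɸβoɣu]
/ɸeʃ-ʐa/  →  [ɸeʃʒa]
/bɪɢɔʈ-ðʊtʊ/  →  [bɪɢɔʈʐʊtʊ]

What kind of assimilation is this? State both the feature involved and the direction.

progressive place assimilation

The segment that alternates is /v/, which surfaces as [β] when adjacent to /ɸ/.
/v/ is labiodental while /ɸ/ is bilabial; the output [β] is bilabial, matching the trigger — so the feature that spreads is place.
Manner and voice are unchanged, so the assimilation is partial, not total.
The same holds elsewhere in the data: /ʁ/ → [β] after /ɸ/ (uvular → bilabial, matching bilabial); /ʐ/ → [ʒ] after /ʃ/ (retroflex → postalveolar, matching postalveolar); /ð/ → [ʐ] after /ʈ/ (dental → retroflex, matching retroflex) — only place changes, and always toward the preceding segment.
Nothing changes in [bamaθθeʁə]: there the adjacent consonants already agree in place (/θ/ and /θ/ are both dental), so this form is consistent with the same rule.
Since the segment that changes follows the conditioning segment, the assimilation is progressive.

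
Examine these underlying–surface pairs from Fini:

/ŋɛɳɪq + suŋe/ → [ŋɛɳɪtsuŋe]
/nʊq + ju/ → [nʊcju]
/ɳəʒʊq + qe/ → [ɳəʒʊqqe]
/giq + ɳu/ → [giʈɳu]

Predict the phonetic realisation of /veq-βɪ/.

The data show regressive place assimilation: /q/ → [t] before /s/; /q/ → [c] before /j/; /q/ → [ʈ] before /ɳ/. In each pair only place changes, matching the following consonant, while manner and voice stay constant.
No alternation appears in [ɳəʒʊqqe]: there the adjacent consonants already agree in place (/q/ and /q/ are both uvular), so this form is consistent with the same rule.
/q/ is a voiceless uvular stop. The following trigger /β/ is bilabial, so /q/ must become bilabial as well.
The voiceless bilabial stop is [p], so /q/ → [p].

[vepβɪ]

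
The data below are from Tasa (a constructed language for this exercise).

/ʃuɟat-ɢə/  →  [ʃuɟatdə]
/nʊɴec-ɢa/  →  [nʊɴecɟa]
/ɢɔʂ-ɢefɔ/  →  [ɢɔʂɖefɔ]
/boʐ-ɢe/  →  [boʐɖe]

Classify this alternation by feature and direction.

Comparing underlying and surface forms, /ɢ/ → [d] is the alternation; the neighbouring /t/ is constant.
The change uvular → alveolar matches the place of the preceding /t/, identifying this as place assimilation.
Manner and voice are unchanged, so the assimilation is partial, not total.
The other alternating forms pattern the same way: /ɢ/ → [ɟ] after /c/ (uvular → palatal, matching palatal); /ɢ/ → [ɖ] after /ʂ/ (uvular → retroflex, matching retroflex); /ɢ/ → [ɖ] after /ʐ/ (uvular → retroflex, matching retroflex) — only place changes, and always toward the preceding segment.
Since the segment that changes follows the conditioning segment, the assimilation is progressive.

progressive place assimilation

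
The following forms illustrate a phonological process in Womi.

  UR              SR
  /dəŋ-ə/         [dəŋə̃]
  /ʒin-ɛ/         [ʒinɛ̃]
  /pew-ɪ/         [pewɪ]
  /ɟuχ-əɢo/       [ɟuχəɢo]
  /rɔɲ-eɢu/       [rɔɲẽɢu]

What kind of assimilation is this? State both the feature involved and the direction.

The vowel /ə/ surfaces as nasalised [ə̃] next to the preceding nasal /ŋ/ — it has acquired the [+nasal] feature of its neighbour.
Likewise in the remaining data: /ɛ/ → [ɛ̃] after /n/; /e/ → [ẽ] after /ɲ/ — each time a vowel is nasalised next to a preceding nasal.
No change occurs in [pewɪ], [ɟuχəɢo] because the vowel at the boundary is adjacent to an oral consonant, not a nasal (/ɪ/ next to /w/; /ə/ next to /χ/).
Because the conditioning nasal is to the left of the vowel that changes, the process is progressive (perseverative).

progressive nasality assimilation (vowel nasalisation)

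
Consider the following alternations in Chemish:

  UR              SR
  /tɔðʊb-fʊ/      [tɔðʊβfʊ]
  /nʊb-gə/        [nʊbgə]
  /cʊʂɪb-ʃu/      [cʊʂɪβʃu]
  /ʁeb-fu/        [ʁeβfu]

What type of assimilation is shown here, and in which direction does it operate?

Underlying /b/ is realised as [β] next to /f/; /f/ itself does not change.
The change stop → fricative matches the manner of the following /f/, identifying this as manner assimilation.
Place and voice are unchanged, so the assimilation is partial, not total.
Checking the remaining alternation: /b/ → [β] before /ʃ/ (stop → fricative, matching a fricative) — only manner changes, and always toward the following segment.
Nothing changes in [nʊbgə]: there the adjacent consonants already agree in manner (/b/ and /g/ are both stops), so this form is consistent with the same rule.
The trigger is the following segment, so the direction is regressive (anticipatory).

regressive manner assimilation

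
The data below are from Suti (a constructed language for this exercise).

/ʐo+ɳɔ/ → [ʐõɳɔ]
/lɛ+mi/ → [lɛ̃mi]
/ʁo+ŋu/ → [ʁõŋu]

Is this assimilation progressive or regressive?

The vowel /o/ surfaces as nasalised [õ] next to the following nasal /ɳ/ — it has acquired the [+nasal] feature of its neighbour.
The other forms show the same pattern: /ɛ/ → [ɛ̃] before /m/; /o/ → [õ] before /ŋ/ — each time a vowel is nasalised next to a following nasal.
Because the conditioning nasal is to the right of the vowel that changes, the process is regressive (anticipatory).

regressive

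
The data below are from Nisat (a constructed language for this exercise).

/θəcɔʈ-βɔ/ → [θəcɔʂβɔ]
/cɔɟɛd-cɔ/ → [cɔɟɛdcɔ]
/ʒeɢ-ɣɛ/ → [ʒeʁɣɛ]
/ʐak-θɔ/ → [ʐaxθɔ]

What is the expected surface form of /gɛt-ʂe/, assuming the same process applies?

[gɛsʂe]

The data show regressive manner assimilation: /ʈ/ → [ʂ] before /β/; /ɢ/ → [ʁ] before /ɣ/; /k/ → [x] before /θ/. In each pair only manner changes, matching the following consonant, while place and voice stay constant.
Nothing changes in [cɔɟɛdcɔ]: there the adjacent consonants already agree in manner (/d/ and /c/ are both stops), so this form is consistent with the same rule.
The rule targets /t/ (voiceless alveolar stop), which sits before the trigger /ʂ/ (fricative).
A voiceless alveolar fricative is [s], so the surface segment is [s].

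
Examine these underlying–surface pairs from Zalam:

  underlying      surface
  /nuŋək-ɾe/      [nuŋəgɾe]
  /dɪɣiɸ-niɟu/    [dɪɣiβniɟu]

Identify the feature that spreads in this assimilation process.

Underlying /k/ is realised as [g] next to /ɾ/; /ɾ/ itself does not change.
/k/ is voiceless while /ɾ/ is voiced; the output [g] is voiced, matching the trigger — so the feature that spreads is voicing.
Checking the remaining alternation: /ɸ/ → [β] before /n/ (voiceless → voiced, matching voiced) — only voicing changes, and always toward the following segment.

voicing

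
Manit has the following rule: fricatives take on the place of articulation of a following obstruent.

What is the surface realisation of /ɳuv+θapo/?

[ɳuðθapo]

The rule targets /v/ (voiced labiodental fricative), which sits before the trigger /θ/ (dental).
Changing only its place to dental gives [ð] — the voiced dental fricative.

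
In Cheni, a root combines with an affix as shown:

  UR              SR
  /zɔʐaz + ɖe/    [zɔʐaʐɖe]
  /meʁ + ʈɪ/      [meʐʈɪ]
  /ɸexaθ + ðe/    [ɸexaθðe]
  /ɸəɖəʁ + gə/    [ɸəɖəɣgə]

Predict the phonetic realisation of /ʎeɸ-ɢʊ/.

[ʎeχɢʊ]

The data show regressive place assimilation: /z/ → [ʐ] before /ɖ/; /ʁ/ → [ʐ] before /ʈ/; /ʁ/ → [ɣ] before /g/. In each pair only place changes, matching the following consonant, while manner and voice stay constant.
No alternation appears in [ɸexaθðe]: there the adjacent consonants already agree in place (/θ/ and /ð/ are both dental), so this form is consistent with the same rule.
/ɸ/ is a voiceless bilabial fricative. The following trigger /ɢ/ is uvular, so /ɸ/ must become uvular as well.
Changing only its place to uvular gives [χ] — the voiceless uvular fricative.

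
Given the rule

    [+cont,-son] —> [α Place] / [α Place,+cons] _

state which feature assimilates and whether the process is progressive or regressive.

The rule copies the place features (abbreviated [Place]) from the environment onto the target, so the assimilating feature is place.
The conditioning segment sits to the left of the focus bar, meaning the trigger precedes the segment that changes — progressive assimilation.

progressive place assimilation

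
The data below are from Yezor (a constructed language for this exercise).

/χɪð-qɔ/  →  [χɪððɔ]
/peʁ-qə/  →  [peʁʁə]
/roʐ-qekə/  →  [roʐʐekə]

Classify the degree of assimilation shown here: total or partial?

total assimilation

The segment that alternates is /q/, which surfaces as [ð] when adjacent to /ð/.
The output [ð] is identical to the trigger /ð/ — every feature (place, manner, voicing) has been copied — so this is total assimilation.
The other forms behave the same way: /q/ → [ʁ] after /ʁ/; /q/ → [ʐ] after /ʐ/ — in each case the output is a copy of the preceding consonant.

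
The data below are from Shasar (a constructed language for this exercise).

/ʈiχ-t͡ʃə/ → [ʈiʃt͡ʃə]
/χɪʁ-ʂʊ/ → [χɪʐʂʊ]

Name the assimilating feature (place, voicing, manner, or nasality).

place

The segment that alternates is /χ/, which surfaces as [ʃ] when adjacent to /t͡ʃ/.
The change uvular → postalveolar matches the place of the following /t͡ʃ/, identifying this as place assimilation.
The other alternating form patterns the same way: /ʁ/ → [ʐ] before /ʂ/ (uvular → retroflex, matching retroflex) — only place changes, and always toward the following segment.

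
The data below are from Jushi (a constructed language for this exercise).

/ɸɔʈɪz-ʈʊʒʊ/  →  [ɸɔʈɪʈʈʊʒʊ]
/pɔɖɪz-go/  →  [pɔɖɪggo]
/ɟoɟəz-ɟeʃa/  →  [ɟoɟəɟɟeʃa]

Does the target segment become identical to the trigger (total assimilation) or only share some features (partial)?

total assimilation

The segment that alternates is /z/, which surfaces as [ʈ] when adjacent to /ʈ/.
The output [ʈ] is identical to the trigger /ʈ/ — every feature (place, manner, voicing) has been copied — so this is total assimilation.
The other forms behave the same way: /z/ → [g] before /g/; /z/ → [ɟ] before /ɟ/ — in each case the output is a copy of the following consonant.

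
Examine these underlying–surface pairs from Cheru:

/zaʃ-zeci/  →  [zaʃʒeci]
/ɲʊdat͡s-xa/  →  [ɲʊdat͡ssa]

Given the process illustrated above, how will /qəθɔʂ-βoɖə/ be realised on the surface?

[qəθɔʂʐoɖə]

The data show progressive place assimilation: /z/ → [ʒ] after /ʃ/; /x/ → [s] after /t͡s/. In each pair only place changes, matching the preceding consonant, while manner and voice stay constant.
The rule targets /β/ (voiced bilabial fricative), which sits after the trigger /ʂ/ (retroflex).
The voiced retroflex fricative is [ʐ], so /β/ → [ʐ].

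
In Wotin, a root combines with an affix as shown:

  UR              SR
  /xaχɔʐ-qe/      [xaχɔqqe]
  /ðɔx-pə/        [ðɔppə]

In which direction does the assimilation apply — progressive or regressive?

Underlying /ʐ/ is realised as [q] next to /q/; /q/ itself does not change.
The output [q] is identical to the trigger /q/ — every feature (place, manner, voicing) has been copied — so this is total assimilation.
The other form behaves the same way: /x/ → [p] before /p/ — in each case the output is a copy of the following consonant.
Since the segment that changes precedes the conditioning segment, the assimilation is regressive.

regressive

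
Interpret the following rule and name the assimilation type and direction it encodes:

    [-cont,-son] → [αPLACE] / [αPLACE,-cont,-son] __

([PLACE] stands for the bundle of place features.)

progressive place assimilation

The rule copies the place features (abbreviated [PLACE]) from the environment onto the target, so the assimilating feature is place.
The conditioning segment sits to the left of the focus bar, meaning the trigger precedes the segment that changes — progressive assimilation.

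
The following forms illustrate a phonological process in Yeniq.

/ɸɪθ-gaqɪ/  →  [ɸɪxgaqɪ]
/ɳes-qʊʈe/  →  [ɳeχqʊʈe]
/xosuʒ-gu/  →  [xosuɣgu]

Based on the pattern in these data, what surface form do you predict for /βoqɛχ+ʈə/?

[βoqɛʂʈə]

The data show regressive place assimilation: /θ/ → [x] before /g/; /s/ → [χ] before /q/; /ʒ/ → [ɣ] before /g/. In each pair only place changes, matching the following consonant, while manner and voice stay constant.
The rule targets /χ/ (voiceless uvular fricative), which sits before the trigger /ʈ/ (retroflex).
A voiceless retroflex fricative is [ʂ], so the surface segment is [ʂ].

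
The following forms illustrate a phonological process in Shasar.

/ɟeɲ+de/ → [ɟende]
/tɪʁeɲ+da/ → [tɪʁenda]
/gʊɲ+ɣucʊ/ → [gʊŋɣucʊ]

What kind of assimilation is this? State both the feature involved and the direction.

Underlying /ɲ/ is realised as [n] next to /d/; /d/ itself does not change.
/ɲ/ is palatal while /d/ is alveolar; the output [n] is alveolar, matching the trigger — so the feature that spreads is place.
Manner and voice are unchanged, so the assimilation is partial, not total.
The other alternating form patterns the same way: /ɲ/ → [ŋ] before /ɣ/ (palatal → velar, matching velar) — only place changes, and always toward the following segment.
Since the segment that changes precedes the conditioning segment, the assimilation is regressive.

regressive place assimilation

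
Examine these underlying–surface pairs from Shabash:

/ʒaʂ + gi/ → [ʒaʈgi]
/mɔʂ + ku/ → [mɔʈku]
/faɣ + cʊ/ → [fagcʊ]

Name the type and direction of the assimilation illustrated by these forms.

The segment that alternates is /ʂ/, which surfaces as [ʈ] when adjacent to /g/.
/ʂ/ is a fricative while /g/ is a stop; the output [ʈ] is a stop, matching the trigger — so the feature that spreads is manner.
Place and voice are unchanged, so the assimilation is partial, not total.
The other alternating forms pattern the same way: /ʂ/ → [ʈ] before /k/ (fricative → stop, matching a stop); /ɣ/ → [g] before /c/ (fricative → stop, matching a stop) — only manner changes, and always toward the following segment.
The trigger is the following segment, so the direction is regressive (anticipatory).

regressive manner assimilation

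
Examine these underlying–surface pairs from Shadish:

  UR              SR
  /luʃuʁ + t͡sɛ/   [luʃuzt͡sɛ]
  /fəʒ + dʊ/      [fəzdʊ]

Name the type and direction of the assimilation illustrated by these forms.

regressive place assimilation

The segment that alternates is /ʁ/, which surfaces as [z] when adjacent to /t͡s/.
/ʁ/ is uvular while /t͡s/ is alveolar; the output [z] is alveolar, matching the trigger — so the feature that spreads is place.
Manner and voice are unchanged, so the assimilation is partial, not total.
The same holds elsewhere in the data: /ʒ/ → [z] before /d/ (postalveolar → alveolar, matching alveolar) — only place changes, and always toward the following segment.
Since the segment that changes precedes the conditioning segment, the assimilation is regressive.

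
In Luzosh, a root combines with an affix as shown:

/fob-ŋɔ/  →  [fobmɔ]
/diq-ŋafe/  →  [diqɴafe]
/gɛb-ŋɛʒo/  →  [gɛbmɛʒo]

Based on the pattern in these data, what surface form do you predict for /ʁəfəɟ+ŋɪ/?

The data show progressive place assimilation: /ŋ/ → [m] after /b/; /ŋ/ → [ɴ] after /q/. In each pair only place changes, matching the preceding consonant, while manner and voice stay constant.
/ŋ/ is a voiced velar nasal. The preceding trigger /ɟ/ is palatal, so /ŋ/ must become palatal as well.
Changing only its place to palatal gives [ɲ] — the voiced palatal nasal.

[ʁəfəɟɲɪ]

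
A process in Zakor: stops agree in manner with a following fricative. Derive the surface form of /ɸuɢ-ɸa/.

[ɸuʁɸa]

The rule targets /ɢ/ (voiced uvular stop), which sits before the trigger /ɸ/ (fricative).
A voiced uvular fricative is [ʁ], so the surface segment is [ʁ].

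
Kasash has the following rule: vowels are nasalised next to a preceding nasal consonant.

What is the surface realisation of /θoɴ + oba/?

/o/ sits next to the nasal /ɴ/ and is therefore nasalised to [õ].

[θoɴõba]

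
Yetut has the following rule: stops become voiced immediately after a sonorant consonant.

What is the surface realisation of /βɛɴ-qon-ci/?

[βɛɴɢonɟi]

The rule targets /q/ (voiceless uvular stop), which sits after the trigger /ɴ/ (voiced).
A voiced uvular stop is [ɢ], so the surface segment is [ɢ].
The same rule applies at the second boundary: /c/ → [ɟ] next to /n/.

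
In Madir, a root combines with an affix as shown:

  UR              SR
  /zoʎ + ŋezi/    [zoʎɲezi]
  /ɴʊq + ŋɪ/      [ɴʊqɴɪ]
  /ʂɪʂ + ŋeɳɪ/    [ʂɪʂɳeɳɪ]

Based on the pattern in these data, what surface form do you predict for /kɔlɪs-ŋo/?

[kɔlɪsno]

The data show progressive place assimilation: /ŋ/ → [ɲ] after /ʎ/; /ŋ/ → [ɴ] after /q/; /ŋ/ → [ɳ] after /ʂ/. In each pair only place changes, matching the preceding consonant, while manner and voice stay constant.
/ŋ/ is a voiced velar nasal. The preceding trigger /s/ is alveolar, so /ŋ/ must become alveolar as well.
The voiced alveolar nasal is [n], so /ŋ/ → [n].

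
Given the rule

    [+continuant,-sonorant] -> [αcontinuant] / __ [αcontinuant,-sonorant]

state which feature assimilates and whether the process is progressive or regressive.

regressive manner assimilation

The shared variable α links the value of [continuant] on the target to that of the neighbouring obstruent. [continuant] distinguishes stops from fricatives — a manner-of-articulation feature — so this is manner assimilation.
The conditioning segment sits to the right of the focus bar, meaning the trigger follows the segment that changes — regressive assimilation.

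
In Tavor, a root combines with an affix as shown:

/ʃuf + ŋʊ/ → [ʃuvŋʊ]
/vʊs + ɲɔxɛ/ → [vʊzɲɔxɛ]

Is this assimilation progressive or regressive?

regressive

Comparing underlying and surface forms, /f/ → [v] is the alternation; the neighbouring /ŋ/ is constant.
/f/ is voiceless while /ŋ/ is voiced; the output [v] is voiced, matching the trigger — so the feature that spreads is voicing.
The same holds elsewhere in the data: /s/ → [z] before /ɲ/ (voiceless → voiced, matching voiced) — only voicing changes, and always toward the following segment.
Since the segment that changes precedes the conditioning segment, the assimilation is regressive.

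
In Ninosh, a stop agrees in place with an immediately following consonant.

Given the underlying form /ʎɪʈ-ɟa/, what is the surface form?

[ʎɪcɟa]

/ʈ/ is a voiceless retroflex stop. The following trigger /ɟ/ is palatal, so /ʈ/ must become palatal as well.
Changing only its place to palatal gives [c] — the voiceless palatal stop.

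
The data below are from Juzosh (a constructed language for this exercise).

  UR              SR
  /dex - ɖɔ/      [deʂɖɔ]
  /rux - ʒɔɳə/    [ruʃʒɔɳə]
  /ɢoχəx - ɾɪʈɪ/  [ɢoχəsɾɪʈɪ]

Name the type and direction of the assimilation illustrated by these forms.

The segment that alternates is /x/, which surfaces as [ʂ] when adjacent to /ɖ/.
/x/ is velar while /ɖ/ is retroflex; the output [ʂ] is retroflex, matching the trigger — so the feature that spreads is place.
Manner and voice are unchanged, so the assimilation is partial, not total.
The same holds elsewhere in the data: /x/ → [ʃ] before /ʒ/ (velar → postalveolar, matching postalveolar); /x/ → [s] before /ɾ/ (velar → alveolar, matching alveolar) — only place changes, and always toward the following segment.
The trigger is the following segment, so the direction is regressive (anticipatory).

regressive place assimilation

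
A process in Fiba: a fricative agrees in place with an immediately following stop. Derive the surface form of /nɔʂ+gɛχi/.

The rule targets /ʂ/ (voiceless retroflex fricative), which sits before the trigger /g/ (velar).
The voiceless velar fricative is [x], so /ʂ/ → [x].

[nɔxgɛχi]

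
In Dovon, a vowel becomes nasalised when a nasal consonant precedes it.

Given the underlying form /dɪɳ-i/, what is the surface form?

The vowel /i/ is adjacent to the preceding nasal /ɳ/, so it acquires [+nasal] and surfaces as [ĩ].

[dɪɳĩ]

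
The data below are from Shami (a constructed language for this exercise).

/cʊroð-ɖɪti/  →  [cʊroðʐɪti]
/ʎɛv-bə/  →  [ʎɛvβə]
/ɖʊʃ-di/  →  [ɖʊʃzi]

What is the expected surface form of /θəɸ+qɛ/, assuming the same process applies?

The data show progressive manner assimilation: /ɖ/ → [ʐ] after /ð/; /b/ → [β] after /v/; /d/ → [z] after /ʃ/. In each pair only manner changes, matching the preceding consonant, while place and voice stay constant.
The rule targets /q/ (voiceless uvular stop), which sits after the trigger /ɸ/ (fricative).
A voiceless uvular fricative is [χ], so the surface segment is [χ].

[θəɸχɛ]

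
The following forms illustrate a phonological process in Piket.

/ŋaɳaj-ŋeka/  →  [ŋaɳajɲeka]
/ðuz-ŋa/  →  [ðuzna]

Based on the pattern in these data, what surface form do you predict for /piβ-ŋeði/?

The data show progressive place assimilation: /ŋ/ → [ɲ] after /j/; /ŋ/ → [n] after /z/. In each pair only place changes, matching the preceding consonant, while manner and voice stay constant.
/ŋ/ is a voiced velar nasal. The preceding trigger /β/ is bilabial, so /ŋ/ must become bilabial as well.
The voiced bilabial nasal is [m], so /ŋ/ → [m].

[piβmeði]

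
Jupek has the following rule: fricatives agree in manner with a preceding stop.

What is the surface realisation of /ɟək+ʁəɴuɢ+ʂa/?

The rule targets /ʁ/ (voiced uvular fricative), which sits after the trigger /k/ (stop).
A voiced uvular stop is [ɢ], so the surface segment is [ɢ].
At the second juncture, /ʂ/ likewise becomes [ʈ] adjacent to /ɢ/.

[ɟəkɢəɴuɢʈa]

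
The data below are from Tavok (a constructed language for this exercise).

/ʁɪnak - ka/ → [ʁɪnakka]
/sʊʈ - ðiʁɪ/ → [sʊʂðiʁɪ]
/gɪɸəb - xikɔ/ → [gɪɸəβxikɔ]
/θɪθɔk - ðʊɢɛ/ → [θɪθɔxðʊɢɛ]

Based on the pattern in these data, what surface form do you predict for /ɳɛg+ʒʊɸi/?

[ɳɛɣʒʊɸi]

The data show regressive manner assimilation: /ʈ/ → [ʂ] before /ð/; /b/ → [β] before /x/; /k/ → [x] before /ð/. In each pair only manner changes, matching the following consonant, while place and voice stay constant.
No alternation appears in [ʁɪnakka]: there the adjacent consonants already agree in manner (/k/ and /k/ are both stops), so this form is consistent with the same rule.
The rule targets /g/ (voiced velar stop), which sits before the trigger /ʒ/ (fricative).
The voiced velar fricative is [ɣ], so /g/ → [ɣ].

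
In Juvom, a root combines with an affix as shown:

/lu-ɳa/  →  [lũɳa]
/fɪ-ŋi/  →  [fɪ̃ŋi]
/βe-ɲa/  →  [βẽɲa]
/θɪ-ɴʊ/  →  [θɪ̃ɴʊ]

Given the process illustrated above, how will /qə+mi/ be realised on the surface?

The data show regressive nasality assimilation (vowel nasalisation): /u/ → [ũ] before /ɳ/; /ɪ/ → [ɪ̃] before /ŋ/; /e/ → [ẽ] before /ɲ/; /ɪ/ → [ɪ̃] before /ɴ/ — a vowel is nasalised by an immediately following nasal consonant.
The vowel /ə/ is adjacent to the following nasal /m/, so it acquires [+nasal] and surfaces as [ə̃].

[qə̃mi]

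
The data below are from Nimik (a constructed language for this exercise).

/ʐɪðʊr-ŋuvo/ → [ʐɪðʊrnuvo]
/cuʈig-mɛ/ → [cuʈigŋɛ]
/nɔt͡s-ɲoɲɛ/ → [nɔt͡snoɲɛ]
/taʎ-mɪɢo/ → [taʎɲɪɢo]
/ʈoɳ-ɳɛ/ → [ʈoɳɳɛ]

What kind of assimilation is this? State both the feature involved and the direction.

progressive place assimilation

Comparing underlying and surface forms, /ŋ/ → [n] is the alternation; the neighbouring /r/ is constant.
/ŋ/ is velar while /r/ is alveolar; the output [n] is alveolar, matching the trigger — so the feature that spreads is place.
Manner and voice are unchanged, so the assimilation is partial, not total.
Checking the remaining alternations: /m/ → [ŋ] after /g/ (bilabial → velar, matching velar); /ɲ/ → [n] after /t͡s/ (palatal → alveolar, matching alveolar); /m/ → [ɲ] after /ʎ/ (bilabial → palatal, matching palatal) — only place changes, and always toward the preceding segment.
No alternation appears in [ʈoɳɳɛ]: there the adjacent consonants already agree in place (/ɳ/ and /ɳ/ are both retroflex), so this form is consistent with the same rule.
The trigger is the preceding segment, so the direction is progressive (perseverative).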